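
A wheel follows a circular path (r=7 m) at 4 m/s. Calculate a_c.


Given: v = 4 m/s, r = 7 m
Using a_c = v^2 / r
a_c = 4^2 / 7
a_c = 16 / 7
a_c = 16/7 m/s^2

16/7 m/s^2


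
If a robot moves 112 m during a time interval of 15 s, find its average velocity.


Given: distance d = 112 m, time t = 15 s
Using v = d / t
v = 112 / 15
v = 112/15 m/s

112/15 m/s


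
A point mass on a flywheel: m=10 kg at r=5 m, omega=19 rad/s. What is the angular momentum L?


Given: m = 10 kg, r = 5 m, omega = 19 rad/s
For a point mass: I = m*r^2
I = 10*5^2 = 10*25 = 250
L = I*omega = 250*19
L = 4750 kg*m^2/s

4750 kg*m^2/s


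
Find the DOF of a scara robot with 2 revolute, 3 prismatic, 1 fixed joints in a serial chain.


Given: serial robot with 2 revolute, 3 prismatic, 1 fixed joints
DOF contribution per joint type: revolute=1, prismatic=1, spherical=3, fixed=0
DOF = 2*1 + 3*1 + 1*0
DOF = 5

5


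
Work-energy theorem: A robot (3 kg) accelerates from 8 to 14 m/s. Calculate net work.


Given: m = 3 kg, v0 = 8 m/s, v = 14 m/s
Using W = (1/2)*m*(v^2 - v0^2)
v^2 = 14^2 = 196
v0^2 = 8^2 = 64
v^2 - v0^2 = 196 - 64 = 132
W = (1/2)*3*132 = 198 J

198 J


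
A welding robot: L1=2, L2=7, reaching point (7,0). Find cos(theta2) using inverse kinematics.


Given: L1 = 2, L2 = 7, target (x, y) = (7, 0)
Using cos(theta2) = (x^2 + y^2 - L1^2 - L2^2) / (2*L1*L2)
x^2 + y^2 = 7^2 + 0 = 49
L1^2 + L2^2 = 4 + 49 = 53
Numerator = 49 - 53 = -4
Denominator = 2*2*7 = 28
cos(theta2) = -4/28 = -1/7

-1/7


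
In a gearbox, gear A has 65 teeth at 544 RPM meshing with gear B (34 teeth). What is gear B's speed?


Given: N1 = 65 teeth, w1 = 544 RPM, N2 = 34 teeth
Using N1*w1 = N2*w2
w2 = N1*w1 / N2
w2 = 65*544 / 34
w2 = 35360 / 34
w2 = 1040 RPM

1040 RPM


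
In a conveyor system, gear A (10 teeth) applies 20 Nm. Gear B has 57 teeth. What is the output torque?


Given: N1 = 10, N2 = 57, T1 = 20 Nm
Using T2/T1 = N2/N1
T2 = T1 * N2 / N1
T2 = 20 * 57 / 10
T2 = 1140 / 10
T2 = 114 Nm

114 Nm


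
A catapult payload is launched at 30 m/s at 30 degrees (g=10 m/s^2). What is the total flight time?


Given: v0 = 30 m/s, theta = 30 deg, g = 10 m/s^2
sin(30) = 1/2
Using T = 2*v0*sin(theta) / g
T = 2*30*1/2 / 10
T = 30 / 10
T = 3 s

3 s


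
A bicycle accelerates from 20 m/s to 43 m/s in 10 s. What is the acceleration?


Given: initial velocity v0 = 20 m/s, final velocity v = 43 m/s, time t = 10 s
Using a = (v - v0) / t
a = (43 - 20) / 10
a = 23 / 10
a = 23/10 m/s^2

23/10 m/s^2


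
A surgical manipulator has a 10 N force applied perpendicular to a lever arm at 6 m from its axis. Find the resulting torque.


Given: F = 10 N, r = 6 m, angle = 90 deg (perpendicular)
Using tau = F * r * sin(90)
sin(90) = 1
tau = 10 * 6 * 1
tau = 60 Nm

60 Nm


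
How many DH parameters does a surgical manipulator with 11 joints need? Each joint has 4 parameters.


Given: 11 joints, 4 DH parameters per joint (d, theta, a, alpha)
Total DH parameters = number_of_joints * 4
Total = 11 * 4
Total = 44

44


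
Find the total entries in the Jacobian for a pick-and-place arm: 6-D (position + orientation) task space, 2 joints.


Given: task space dimension = 6, joints = 2
Jacobian is a 6 x 2 matrix
Total entries = rows * columns
Total = 6 * 2
Total = 12

12


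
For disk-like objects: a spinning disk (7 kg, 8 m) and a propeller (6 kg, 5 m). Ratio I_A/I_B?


Given: M1=7 kg, R1=8 m, M2=6 kg, R2=5 m
For a disk: I = (1/2)*M*R^2, so I_A/I_B = (M1*R1^2)/(M2*R2^2)
M1*R1^2 = 7*64 = 448
M2*R2^2 = 6*25 = 150
I_A/I_B = 448/150 = 224/75

224/75


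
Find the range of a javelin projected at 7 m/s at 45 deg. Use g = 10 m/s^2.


Given: v0 = 7 m/s, theta = 45 deg, g = 10 m/s^2
sin(2*45) = sin(90) = 1
Using R = v0^2 * sin(2*theta) / g
R = 7^2 * 1 / 10
R = 49 / 10
R = 49/10 m

49/10 m


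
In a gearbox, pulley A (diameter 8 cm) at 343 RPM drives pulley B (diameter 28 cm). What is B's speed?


Given: D1 = 8 cm, w1 = 343 RPM, D2 = 28 cm
Using D1*w1 = D2*w2
w2 = D1*w1 / D2
w2 = 8*343 / 28
w2 = 2744 / 28
w2 = 98 RPM

98 RPM


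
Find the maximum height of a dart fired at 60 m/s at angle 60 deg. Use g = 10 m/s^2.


Given: v0 = 60 m/s, theta = 60 deg, g = 10 m/s^2
sin^2(60) = 3/4
Using H = v0^2 * sin^2(theta) / (2*g)
H = 60^2 * 3/4 / (2*10)
H = 3600 * 3/4 / 20
H = 2700 / 20
H = 135 m

135 m


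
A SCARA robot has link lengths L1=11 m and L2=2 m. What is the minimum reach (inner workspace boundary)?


Given: L1 = 11 m, L2 = 2 m
For a 2-link planar arm, min reach = |L1 - L2| (second link folded back)
Min reach = |11 - 2|
Min reach = 9 m

9 m


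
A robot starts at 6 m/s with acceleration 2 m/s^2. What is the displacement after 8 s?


Given: v0 = 6 m/s, a = 2 m/s^2, t = 8 s
Using s = v0*t + (1/2)*a*t^2
s = 6*8 + (1/2)*2*8^2
s = 48 + (1/2)*128
s = 48 + 64
s = 112

112 m


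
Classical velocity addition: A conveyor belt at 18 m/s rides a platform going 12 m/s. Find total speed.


Given: object velocity = 18 m/s, platform velocity = 12 m/s (same direction)
Using classical velocity addition: v_total = v_object + v_platform
v_total = 18 + 12
v_total = 30 m/s

30 m/s


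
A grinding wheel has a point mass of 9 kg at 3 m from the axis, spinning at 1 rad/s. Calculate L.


Given: m = 9 kg, r = 3 m, omega = 1 rad/s
For a point mass: I = m*r^2
I = 9*3^2 = 9*9 = 81
L = I*omega = 81*1
L = 81 kg*m^2/s

81 kg*m^2/s


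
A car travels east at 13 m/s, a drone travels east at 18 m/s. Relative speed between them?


Given: v_A = 13 m/s east, v_B = 18 m/s east
Both move in the same direction; relative speed = |v_A - v_B|
|13 - 18| = |-5|
= 5 m/s

5 m/s


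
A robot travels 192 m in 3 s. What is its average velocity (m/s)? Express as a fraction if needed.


Given: distance d = 192 m, time t = 3 s
Using v = d / t
v = 192 / 3
v = 64 m/s

64 m/s


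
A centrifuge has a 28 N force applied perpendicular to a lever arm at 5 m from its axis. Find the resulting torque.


Given: F = 28 N, r = 5 m, angle = 90 deg (perpendicular)
Using tau = F * r * sin(90)
sin(90) = 1
tau = 28 * 5 * 1
tau = 140 Nm

140 Nm


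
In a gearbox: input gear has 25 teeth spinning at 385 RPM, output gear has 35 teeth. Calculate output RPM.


Given: N1 = 25 teeth, w1 = 385 RPM, N2 = 35 teeth
Using N1*w1 = N2*w2
w2 = N1*w1 / N2
w2 = 25*385 / 35
w2 = 9625 / 35
w2 = 275 RPM

275 RPM


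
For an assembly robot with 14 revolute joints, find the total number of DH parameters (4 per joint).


Given: 14 joints, 4 DH parameters per joint (d, theta, a, alpha)
Total DH parameters = number_of_joints * 4
Total = 14 * 4
Total = 56

56


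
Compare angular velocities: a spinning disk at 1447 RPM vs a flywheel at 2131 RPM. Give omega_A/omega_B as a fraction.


Given: RPM_A = 1447, RPM_B = 2131
omega = 2*pi*RPM/60, so omega_A/omega_B = RPM_A / RPM_B
omega_A/omega_B = 1447 / 2131
omega_A/omega_B = 1447/2131

1447/2131


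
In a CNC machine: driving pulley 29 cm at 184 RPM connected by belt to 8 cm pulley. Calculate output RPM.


Given: D1 = 29 cm, w1 = 184 RPM, D2 = 8 cm
Using D1*w1 = D2*w2
w2 = D1*w1 / D2
w2 = 29*184 / 8
w2 = 5336 / 8
w2 = 667 RPM

667 RPM


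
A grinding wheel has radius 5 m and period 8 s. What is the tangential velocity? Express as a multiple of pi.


Given: radius r = 5 m, period T = 8 s
Using v = 2*pi*r / T
v = 2*pi*5 / 8
v = 10*pi / 8
v = 5/4*pi m/s

5/4*pi m/s


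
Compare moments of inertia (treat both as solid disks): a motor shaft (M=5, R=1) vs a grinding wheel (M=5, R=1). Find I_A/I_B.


Given: M1=5 kg, R1=1 m, M2=5 kg, R2=1 m
For a disk: I = (1/2)*M*R^2, so I_A/I_B = (M1*R1^2)/(M2*R2^2)
M1*R1^2 = 5*1 = 5
M2*R2^2 = 5*1 = 5
I_A/I_B = 5/5 = 1

1


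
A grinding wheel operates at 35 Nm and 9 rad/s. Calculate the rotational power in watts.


Given: tau = 35 Nm, omega = 9 rad/s
Using P = tau * omega
P = 35 * 9
P = 315 W

315 W


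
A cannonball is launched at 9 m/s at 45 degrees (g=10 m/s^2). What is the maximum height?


Given: v0 = 9 m/s, theta = 45 deg, g = 10 m/s^2
sin^2(45) = 1/2
Using H = v0^2 * sin^2(theta) / (2*g)
H = 9^2 * 1/2 / (2*10)
H = 81 * 1/2 / 20
H = 81/2 / 20
H = 81/40 m

81/40 m


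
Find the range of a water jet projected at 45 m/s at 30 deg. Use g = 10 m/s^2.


Given: v0 = 45 m/s, theta = 30 deg, g = 10 m/s^2
sin(2*30) = sin(60) = sqrt(3)/2
Using R = v0^2 * sin(2*theta) / g
R = 45^2 * (sqrt(3)/2) / 10
R = 2025 * sqrt(3) / 20
R = 405/4*sqrt(3) m

405/4*sqrt(3) m


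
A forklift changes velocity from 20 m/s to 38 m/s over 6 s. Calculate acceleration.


Given: initial velocity v0 = 20 m/s, final velocity v = 38 m/s, time t = 6 s
Using a = (v - v0) / t
a = (38 - 20) / 6
a = 18 / 6
a = 3 m/s^2

3 m/s^2


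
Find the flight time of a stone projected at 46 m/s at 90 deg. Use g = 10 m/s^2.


Given: v0 = 46 m/s, theta = 90 deg, g = 10 m/s^2
sin(90) = 1
Using T = 2*v0*sin(theta) / g
T = 2*46*1 / 10
T = 92 / 10
T = 46/5 s

46/5 s


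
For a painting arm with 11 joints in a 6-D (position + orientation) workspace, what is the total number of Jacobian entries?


Given: task space dimension = 6, joints = 11
Jacobian is a 6 x 11 matrix
Total entries = rows * columns
Total = 6 * 11
Total = 66

66


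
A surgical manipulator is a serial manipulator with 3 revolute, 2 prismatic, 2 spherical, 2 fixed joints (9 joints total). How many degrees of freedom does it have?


Given: serial robot with 3 revolute, 2 prismatic, 2 spherical, 2 fixed joints
DOF contribution per joint type: revolute=1, prismatic=1, spherical=3, fixed=0
DOF = 3*1 + 2*1 + 2*3 + 2*0
DOF = 11

11


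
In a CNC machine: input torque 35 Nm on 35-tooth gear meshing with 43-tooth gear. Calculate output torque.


Given: N1 = 35, N2 = 43, T1 = 35 Nm
Using T2/T1 = N2/N1
T2 = T1 * N2 / N1
T2 = 35 * 43 / 35
T2 = 1505 / 35
T2 = 43 Nm

43 Nm


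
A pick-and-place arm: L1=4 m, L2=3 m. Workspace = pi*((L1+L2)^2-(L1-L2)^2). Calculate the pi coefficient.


Given: L1 = 4, L2 = 3
(L1+L2)^2 = (7)^2 = 49
(L1-L2)^2 = (1)^2 = 1
Difference = 49 - 1 = 48
This equals 4*L1*L2 = 4*4*3 = 48
Workspace area = 48*pi

48


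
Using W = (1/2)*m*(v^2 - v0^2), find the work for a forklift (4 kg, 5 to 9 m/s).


Given: m = 4 kg, v0 = 5 m/s, v = 9 m/s
Using W = (1/2)*m*(v^2 - v0^2)
v^2 = 9^2 = 81
v0^2 = 5^2 = 25
v^2 - v0^2 = 81 - 25 = 56
W = (1/2)*4*56 = 112 J

112 J


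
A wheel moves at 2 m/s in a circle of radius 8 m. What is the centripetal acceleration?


Given: v = 2 m/s, r = 8 m
Using a_c = v^2 / r
a_c = 2^2 / 8
a_c = 4 / 8
a_c = 1/2 m/s^2

1/2 m/s^2


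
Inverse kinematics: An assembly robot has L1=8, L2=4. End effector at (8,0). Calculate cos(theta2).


Given: L1 = 8, L2 = 4, target (x, y) = (8, 0)
Using cos(theta2) = (x^2 + y^2 - L1^2 - L2^2) / (2*L1*L2)
x^2 + y^2 = 8^2 + 0 = 64
L1^2 + L2^2 = 64 + 16 = 80
Numerator = 64 - 80 = -16
Denominator = 2*8*4 = 64
cos(theta2) = -16/64 = -1/4

-1/4


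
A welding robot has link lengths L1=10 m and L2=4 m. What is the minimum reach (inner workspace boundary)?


Given: L1 = 10 m, L2 = 4 m
For a 2-link planar arm, min reach = |L1 - L2| (second link folded back)
Min reach = |10 - 4|
Min reach = 6 m

6 m


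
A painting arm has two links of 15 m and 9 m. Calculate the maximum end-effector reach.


Given: L1 = 15 m, L2 = 9 m
For a 2-link planar arm, max reach = L1 + L2 (fully extended)
Max reach = 15 + 9
Max reach = 24 m

24 m


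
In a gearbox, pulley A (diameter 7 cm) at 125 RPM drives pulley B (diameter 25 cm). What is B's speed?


Given: D1 = 7 cm, w1 = 125 RPM, D2 = 25 cm
Using D1*w1 = D2*w2
w2 = D1*w1 / D2
w2 = 7*125 / 25
w2 = 875 / 25
w2 = 35 RPM

35 RPM


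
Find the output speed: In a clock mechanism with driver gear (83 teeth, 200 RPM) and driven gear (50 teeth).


Given: N1 = 83 teeth, w1 = 200 RPM, N2 = 50 teeth
Using N1*w1 = N2*w2
w2 = N1*w1 / N2
w2 = 83*200 / 50
w2 = 16600 / 50
w2 = 332 RPM

332 RPM


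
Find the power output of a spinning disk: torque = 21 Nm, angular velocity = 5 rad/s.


Given: tau = 21 Nm, omega = 5 rad/s
Using P = tau * omega
P = 21 * 5
P = 105 W

105 W


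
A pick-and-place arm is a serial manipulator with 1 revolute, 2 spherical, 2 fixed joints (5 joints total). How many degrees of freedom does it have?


Given: serial robot with 1 revolute, 2 spherical, 2 fixed joints
DOF contribution per joint type: revolute=1, prismatic=1, spherical=3, fixed=0
DOF = 1*1 + 2*3 + 2*0
DOF = 7

7


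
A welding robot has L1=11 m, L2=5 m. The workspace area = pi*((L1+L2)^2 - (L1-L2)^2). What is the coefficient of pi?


Given: L1 = 11, L2 = 5
(L1+L2)^2 = (16)^2 = 256
(L1-L2)^2 = (6)^2 = 36
Difference = 256 - 36 = 220
This equals 4*L1*L2 = 4*11*5 = 220
Workspace area = 220*pi

220


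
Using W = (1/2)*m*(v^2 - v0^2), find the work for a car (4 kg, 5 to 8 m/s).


Given: m = 4 kg, v0 = 5 m/s, v = 8 m/s
Using W = (1/2)*m*(v^2 - v0^2)
v^2 = 8^2 = 64
v0^2 = 5^2 = 25
v^2 - v0^2 = 64 - 25 = 39
W = (1/2)*4*39 = 78 J

78 J


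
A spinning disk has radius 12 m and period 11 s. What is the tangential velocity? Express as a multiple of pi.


Given: radius r = 12 m, period T = 11 s
Using v = 2*pi*r / T
v = 2*pi*12 / 11
v = 24*pi / 11
v = 24/11*pi m/s

24/11*pi m/s


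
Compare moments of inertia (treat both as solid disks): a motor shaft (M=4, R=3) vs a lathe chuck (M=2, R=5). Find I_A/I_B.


Given: M1=4 kg, R1=3 m, M2=2 kg, R2=5 m
For a disk: I = (1/2)*M*R^2, so I_A/I_B = (M1*R1^2)/(M2*R2^2)
M1*R1^2 = 4*9 = 36
M2*R2^2 = 2*25 = 50
I_A/I_B = 36/50 = 18/25

18/25


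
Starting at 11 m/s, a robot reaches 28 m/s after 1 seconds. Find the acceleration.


Given: initial velocity v0 = 11 m/s, final velocity v = 28 m/s, time t = 1 s
Using a = (v - v0) / t
a = (28 - 11) / 1
a = 17 / 1
a = 17 m/s^2

17 m/s^2


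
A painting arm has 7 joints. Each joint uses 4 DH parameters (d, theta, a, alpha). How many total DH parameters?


Given: 7 joints, 4 DH parameters per joint (d, theta, a, alpha)
Total DH parameters = number_of_joints * 4
Total = 7 * 4
Total = 28

28


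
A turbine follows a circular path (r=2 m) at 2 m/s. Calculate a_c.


Given: v = 2 m/s, r = 2 m
Using a_c = v^2 / r
a_c = 2^2 / 2
a_c = 4 / 2
a_c = 2 m/s^2

2 m/s^2


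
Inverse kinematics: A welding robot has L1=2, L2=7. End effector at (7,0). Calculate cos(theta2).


Given: L1 = 2, L2 = 7, target (x, y) = (7, 0)
Using cos(theta2) = (x^2 + y^2 - L1^2 - L2^2) / (2*L1*L2)
x^2 + y^2 = 7^2 + 0 = 49
L1^2 + L2^2 = 4 + 49 = 53
Numerator = 49 - 53 = -4
Denominator = 2*2*7 = 28
cos(theta2) = -4/28 = -1/7

-1/7


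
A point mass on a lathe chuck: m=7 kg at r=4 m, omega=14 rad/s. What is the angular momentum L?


Given: m = 7 kg, r = 4 m, omega = 14 rad/s
For a point mass: I = m*r^2
I = 7*4^2 = 7*16 = 112
L = I*omega = 112*14
L = 1568 kg*m^2/s

1568 kg*m^2/s


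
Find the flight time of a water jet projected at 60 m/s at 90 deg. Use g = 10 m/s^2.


Given: v0 = 60 m/s, theta = 90 deg, g = 10 m/s^2
sin(90) = 1
Using T = 2*v0*sin(theta) / g
T = 2*60*1 / 10
T = 120 / 10
T = 12 s

12 s


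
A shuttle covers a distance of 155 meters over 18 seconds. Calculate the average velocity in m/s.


Given: distance d = 155 m, time t = 18 s
Using v = d / t
v = 155 / 18
v = 155/18 m/s

155/18 m/s


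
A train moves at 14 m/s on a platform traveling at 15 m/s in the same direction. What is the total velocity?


Given: object velocity = 14 m/s, platform velocity = 15 m/s (same direction)
Using classical velocity addition: v_total = v_object + v_platform
v_total = 14 + 15
v_total = 29 m/s

29 m/s


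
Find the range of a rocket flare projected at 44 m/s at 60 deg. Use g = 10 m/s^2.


Given: v0 = 44 m/s, theta = 60 deg, g = 10 m/s^2
sin(2*60) = sin(120) = sqrt(3)/2
Using R = v0^2 * sin(2*theta) / g
R = 44^2 * (sqrt(3)/2) / 10
R = 1936 * sqrt(3) / 20
R = 484/5*sqrt(3) m

484/5*sqrt(3) m


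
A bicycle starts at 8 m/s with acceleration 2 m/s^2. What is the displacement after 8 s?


Given: v0 = 8 m/s, a = 2 m/s^2, t = 8 s
Using s = v0*t + (1/2)*a*t^2
s = 8*8 + (1/2)*2*8^2
s = 64 + (1/2)*128
s = 64 + 64
s = 128

128 m


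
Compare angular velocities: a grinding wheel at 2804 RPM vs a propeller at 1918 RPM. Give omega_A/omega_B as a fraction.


Given: RPM_A = 2804, RPM_B = 1918
omega = 2*pi*RPM/60, so omega_A/omega_B = RPM_A / RPM_B
omega_A/omega_B = 2804 / 1918
omega_A/omega_B = 1402/959

1402/959


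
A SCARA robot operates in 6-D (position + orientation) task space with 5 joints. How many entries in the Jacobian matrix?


Given: task space dimension = 6, joints = 5
Jacobian is a 6 x 5 matrix
Total entries = rows * columns
Total = 6 * 5
Total = 30

30


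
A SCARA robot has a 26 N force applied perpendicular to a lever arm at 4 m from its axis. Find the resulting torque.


Given: F = 26 N, r = 4 m, angle = 90 deg (perpendicular)
Using tau = F * r * sin(90)
sin(90) = 1
tau = 26 * 4 * 1
tau = 104 Nm

104 Nm


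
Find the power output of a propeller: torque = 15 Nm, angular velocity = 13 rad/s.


Given: tau = 15 Nm, omega = 13 rad/s
Using P = tau * omega
P = 15 * 13
P = 195 W

195 W


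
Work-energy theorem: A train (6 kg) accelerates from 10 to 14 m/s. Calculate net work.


Given: m = 6 kg, v0 = 10 m/s, v = 14 m/s
Using W = (1/2)*m*(v^2 - v0^2)
v^2 = 14^2 = 196
v0^2 = 10^2 = 100
v^2 - v0^2 = 196 - 100 = 96
W = (1/2)*6*96 = 288 J

288 J


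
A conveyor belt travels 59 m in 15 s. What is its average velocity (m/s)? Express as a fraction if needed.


Given: distance d = 59 m, time t = 15 s
Using v = d / t
v = 59 / 15
v = 59/15 m/s

59/15 m/s


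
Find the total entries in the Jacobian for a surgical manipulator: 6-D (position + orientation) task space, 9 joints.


Given: task space dimension = 6, joints = 9
Jacobian is a 6 x 9 matrix
Total entries = rows * columns
Total = 6 * 9
Total = 54

54


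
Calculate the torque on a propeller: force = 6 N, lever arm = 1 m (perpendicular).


Given: F = 6 N, r = 1 m, angle = 90 deg (perpendicular)
Using tau = F * r * sin(90)
sin(90) = 1
tau = 6 * 1 * 1
tau = 6 Nm

6 Nm


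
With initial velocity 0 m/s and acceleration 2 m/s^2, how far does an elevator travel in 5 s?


Given: v0 = 0 m/s, a = 2 m/s^2, t = 5 s
Using s = v0*t + (1/2)*a*t^2
s = 0*5 + (1/2)*2*5^2
s = 0 + (1/2)*50
s = 0 + 25
s = 25

25 m


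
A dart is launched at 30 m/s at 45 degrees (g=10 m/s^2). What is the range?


Given: v0 = 30 m/s, theta = 45 deg, g = 10 m/s^2
sin(2*45) = sin(90) = 1
Using R = v0^2 * sin(2*theta) / g
R = 30^2 * 1 / 10
R = 900 / 10
R = 90 m

90 m


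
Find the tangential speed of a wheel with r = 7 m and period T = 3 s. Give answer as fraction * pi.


Given: radius r = 7 m, period T = 3 s
Using v = 2*pi*r / T
v = 2*pi*7 / 3
v = 14*pi / 3
v = 14/3*pi m/s

14/3*pi m/s


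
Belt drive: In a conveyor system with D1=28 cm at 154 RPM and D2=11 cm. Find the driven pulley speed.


Given: D1 = 28 cm, w1 = 154 RPM, D2 = 11 cm
Using D1*w1 = D2*w2
w2 = D1*w1 / D2
w2 = 28*154 / 11
w2 = 4312 / 11
w2 = 392 RPM

392 RPM


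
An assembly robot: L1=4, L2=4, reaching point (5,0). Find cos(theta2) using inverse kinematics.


Given: L1 = 4, L2 = 4, target (x, y) = (5, 0)
Using cos(theta2) = (x^2 + y^2 - L1^2 - L2^2) / (2*L1*L2)
x^2 + y^2 = 5^2 + 0 = 25
L1^2 + L2^2 = 16 + 16 = 32
Numerator = 25 - 32 = -7
Denominator = 2*4*4 = 32
cos(theta2) = -7/32 = -7/32

-7/32


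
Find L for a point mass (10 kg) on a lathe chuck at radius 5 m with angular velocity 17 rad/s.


Given: m = 10 kg, r = 5 m, omega = 17 rad/s
For a point mass: I = m*r^2
I = 10*5^2 = 10*25 = 250
L = I*omega = 250*17
L = 4250 kg*m^2/s

4250 kg*m^2/s


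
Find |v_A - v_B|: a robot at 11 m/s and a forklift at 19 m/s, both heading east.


Given: v_A = 11 m/s east, v_B = 19 m/s east
Both move in the same direction; relative speed = |v_A - v_B|
|11 - 19| = |-8|
= 8 m/s

8 m/s


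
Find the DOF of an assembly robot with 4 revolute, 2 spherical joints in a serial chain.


Given: serial robot with 4 revolute, 2 spherical joints
DOF contribution per joint type: revolute=1, prismatic=1, spherical=3, fixed=0
DOF = 4*1 + 2*3
DOF = 10

10


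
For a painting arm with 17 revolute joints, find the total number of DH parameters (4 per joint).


Given: 17 joints, 4 DH parameters per joint (d, theta, a, alpha)
Total DH parameters = number_of_joints * 4
Total = 17 * 4
Total = 68

68


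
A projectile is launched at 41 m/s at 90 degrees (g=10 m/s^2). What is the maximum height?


Given: v0 = 41 m/s, theta = 90 deg, g = 10 m/s^2
sin^2(90) = 1
Using H = v0^2 * sin^2(theta) / (2*g)
H = 41^2 * 1 / (2*10)
H = 1681 * 1 / 20
H = 1681 / 20
H = 1681/20 m

1681/20 m


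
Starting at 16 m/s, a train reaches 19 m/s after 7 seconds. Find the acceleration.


Given: initial velocity v0 = 16 m/s, final velocity v = 19 m/s, time t = 7 s
Using a = (v - v0) / t
a = (19 - 16) / 7
a = 3 / 7
a = 3/7 m/s^2

3/7 m/s^2


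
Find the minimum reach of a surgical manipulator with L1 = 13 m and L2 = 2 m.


Given: L1 = 13 m, L2 = 2 m
For a 2-link planar arm, min reach = |L1 - L2| (second link folded back)
Min reach = |13 - 2|
Min reach = 11 m

11 m


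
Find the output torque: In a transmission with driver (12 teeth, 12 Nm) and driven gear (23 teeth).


Given: N1 = 12, N2 = 23, T1 = 12 Nm
Using T2/T1 = N2/N1
T2 = T1 * N2 / N1
T2 = 12 * 23 / 12
T2 = 276 / 12
T2 = 23 Nm

23 Nm


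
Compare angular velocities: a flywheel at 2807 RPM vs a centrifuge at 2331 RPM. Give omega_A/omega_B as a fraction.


Given: RPM_A = 2807, RPM_B = 2331
omega = 2*pi*RPM/60, so omega_A/omega_B = RPM_A / RPM_B
omega_A/omega_B = 2807 / 2331
omega_A/omega_B = 401/333

401/333


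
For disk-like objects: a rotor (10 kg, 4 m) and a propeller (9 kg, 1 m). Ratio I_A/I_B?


Given: M1=10 kg, R1=4 m, M2=9 kg, R2=1 m
For a disk: I = (1/2)*M*R^2, so I_A/I_B = (M1*R1^2)/(M2*R2^2)
M1*R1^2 = 10*16 = 160
M2*R2^2 = 9*1 = 9
I_A/I_B = 160/9 = 160/9

160/9


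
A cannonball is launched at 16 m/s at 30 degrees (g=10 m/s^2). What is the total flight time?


Given: v0 = 16 m/s, theta = 30 deg, g = 10 m/s^2
sin(30) = 1/2
Using T = 2*v0*sin(theta) / g
T = 2*16*1/2 / 10
T = 16 / 10
T = 8/5 s

8/5 s


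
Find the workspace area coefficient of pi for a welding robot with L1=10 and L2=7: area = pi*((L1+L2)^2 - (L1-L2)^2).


Given: L1 = 10, L2 = 7
(L1+L2)^2 = (17)^2 = 289
(L1-L2)^2 = (3)^2 = 9
Difference = 289 - 9 = 280
This equals 4*L1*L2 = 4*10*7 = 280
Workspace area = 280*pi

280


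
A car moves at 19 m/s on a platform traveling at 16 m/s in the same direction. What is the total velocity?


Given: object velocity = 19 m/s, platform velocity = 16 m/s (same direction)
Using classical velocity addition: v_total = v_object + v_platform
v_total = 19 + 16
v_total = 35 m/s

35 m/s


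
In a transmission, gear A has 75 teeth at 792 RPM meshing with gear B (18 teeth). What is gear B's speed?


Given: N1 = 75 teeth, w1 = 792 RPM, N2 = 18 teeth
Using N1*w1 = N2*w2
w2 = N1*w1 / N2
w2 = 75*792 / 18
w2 = 59400 / 18
w2 = 3300 RPM

3300 RPM


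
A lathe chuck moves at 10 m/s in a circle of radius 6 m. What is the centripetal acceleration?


Given: v = 10 m/s, r = 6 m
Using a_c = v^2 / r
a_c = 10^2 / 6
a_c = 100 / 6
a_c = 50/3 m/s^2

50/3 m/s^2


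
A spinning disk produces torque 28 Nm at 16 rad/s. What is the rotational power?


Given: tau = 28 Nm, omega = 16 rad/s
Using P = tau * omega
P = 28 * 16
P = 448 W

448 W


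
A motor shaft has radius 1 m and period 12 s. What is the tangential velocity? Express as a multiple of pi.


Given: radius r = 1 m, period T = 12 s
Using v = 2*pi*r / T
v = 2*pi*1 / 12
v = 2*pi / 12
v = 1/6*pi m/s

1/6*pi m/s


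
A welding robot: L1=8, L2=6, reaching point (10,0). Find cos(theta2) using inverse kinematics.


Given: L1 = 8, L2 = 6, target (x, y) = (10, 0)
Using cos(theta2) = (x^2 + y^2 - L1^2 - L2^2) / (2*L1*L2)
x^2 + y^2 = 10^2 + 0 = 100
L1^2 + L2^2 = 64 + 36 = 100
Numerator = 100 - 100 = 0
Denominator = 2*8*6 = 96
cos(theta2) = 0/96 = 0

0


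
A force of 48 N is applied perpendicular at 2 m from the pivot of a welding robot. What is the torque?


Given: F = 48 N, r = 2 m, angle = 90 deg (perpendicular)
Using tau = F * r * sin(90)
sin(90) = 1
tau = 48 * 2 * 1
tau = 96 Nm

96 Nm


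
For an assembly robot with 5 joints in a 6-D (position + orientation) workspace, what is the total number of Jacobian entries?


Given: task space dimension = 6, joints = 5
Jacobian is a 6 x 5 matrix
Total entries = rows * columns
Total = 6 * 5
Total = 30

30


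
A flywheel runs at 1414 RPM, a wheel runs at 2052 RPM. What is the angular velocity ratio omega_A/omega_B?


Given: RPM_A = 1414, RPM_B = 2052
omega = 2*pi*RPM/60, so omega_A/omega_B = RPM_A / RPM_B
omega_A/omega_B = 1414 / 2052
omega_A/omega_B = 707/1026

707/1026


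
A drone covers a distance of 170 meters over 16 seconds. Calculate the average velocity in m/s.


Given: distance d = 170 m, time t = 16 s
Using v = d / t
v = 170 / 16
v = 85/8 m/s

85/8 m/s


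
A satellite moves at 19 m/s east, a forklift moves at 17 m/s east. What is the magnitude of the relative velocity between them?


Given: v_A = 19 m/s east, v_B = 17 m/s east
Both move in the same direction; relative speed = |v_A - v_B|
|19 - 17| = |2|
= 2 m/s

2 m/s


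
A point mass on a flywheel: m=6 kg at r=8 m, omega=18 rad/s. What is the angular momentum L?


Given: m = 6 kg, r = 8 m, omega = 18 rad/s
For a point mass: I = m*r^2
I = 6*8^2 = 6*64 = 384
L = I*omega = 384*18
L = 6912 kg*m^2/s

6912 kg*m^2/s


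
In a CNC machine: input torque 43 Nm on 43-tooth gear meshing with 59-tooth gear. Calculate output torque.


Given: N1 = 43, N2 = 59, T1 = 43 Nm
Using T2/T1 = N2/N1
T2 = T1 * N2 / N1
T2 = 43 * 59 / 43
T2 = 2537 / 43
T2 = 59 Nm

59 Nm


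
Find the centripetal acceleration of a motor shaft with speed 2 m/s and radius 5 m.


Given: v = 2 m/s, r = 5 m
Using a_c = v^2 / r
a_c = 2^2 / 5
a_c = 4 / 5
a_c = 4/5 m/s^2

4/5 m/s^2


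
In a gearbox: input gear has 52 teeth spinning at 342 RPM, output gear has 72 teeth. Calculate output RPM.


Given: N1 = 52 teeth, w1 = 342 RPM, N2 = 72 teeth
Using N1*w1 = N2*w2
w2 = N1*w1 / N2
w2 = 52*342 / 72
w2 = 17784 / 72
w2 = 247 RPM

247 RPM


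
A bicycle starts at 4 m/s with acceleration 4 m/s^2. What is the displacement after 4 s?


Given: v0 = 4 m/s, a = 4 m/s^2, t = 4 s
Using s = v0*t + (1/2)*a*t^2
s = 4*4 + (1/2)*4*4^2
s = 16 + (1/2)*64
s = 16 + 32
s = 48

48 m


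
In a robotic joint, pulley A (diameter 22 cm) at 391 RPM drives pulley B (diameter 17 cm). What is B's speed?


Given: D1 = 22 cm, w1 = 391 RPM, D2 = 17 cm
Using D1*w1 = D2*w2
w2 = D1*w1 / D2
w2 = 22*391 / 17
w2 = 8602 / 17
w2 = 506 RPM

506 RPM


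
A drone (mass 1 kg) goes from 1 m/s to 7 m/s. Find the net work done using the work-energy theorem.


Given: m = 1 kg, v0 = 1 m/s, v = 7 m/s
Using W = (1/2)*m*(v^2 - v0^2)
v^2 = 7^2 = 49
v0^2 = 1^2 = 1
v^2 - v0^2 = 49 - 1 = 48
W = (1/2)*1*48 = 24 J

24 J


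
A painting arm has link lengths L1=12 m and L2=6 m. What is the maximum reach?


Given: L1 = 12 m, L2 = 6 m
For a 2-link planar arm, max reach = L1 + L2 (fully extended)
Max reach = 12 + 6
Max reach = 18 m

18 m


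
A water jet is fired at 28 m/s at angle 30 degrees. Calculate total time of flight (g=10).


Given: v0 = 28 m/s, theta = 30 deg, g = 10 m/s^2
sin(30) = 1/2
Using T = 2*v0*sin(theta) / g
T = 2*28*1/2 / 10
T = 28 / 10
T = 14/5 s

14/5 s


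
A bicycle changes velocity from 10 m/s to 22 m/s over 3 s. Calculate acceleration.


Given: initial velocity v0 = 10 m/s, final velocity v = 22 m/s, time t = 3 s
Using a = (v - v0) / t
a = (22 - 10) / 3
a = 12 / 3
a = 4 m/s^2

4 m/s^2


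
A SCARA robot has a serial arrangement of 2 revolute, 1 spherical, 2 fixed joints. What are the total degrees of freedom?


Given: serial robot with 2 revolute, 1 spherical, 2 fixed joints
DOF contribution per joint type: revolute=1, prismatic=1, spherical=3, fixed=0
DOF = 2*1 + 1*3 + 2*0
DOF = 5

5


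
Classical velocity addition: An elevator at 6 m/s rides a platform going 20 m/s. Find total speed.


Given: object velocity = 6 m/s, platform velocity = 20 m/s (same direction)
Using classical velocity addition: v_total = v_object + v_platform
v_total = 6 + 20
v_total = 26 m/s

26 m/s


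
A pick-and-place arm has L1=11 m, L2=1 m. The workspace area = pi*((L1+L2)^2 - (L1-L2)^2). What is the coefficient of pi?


Given: L1 = 11, L2 = 1
(L1+L2)^2 = (12)^2 = 144
(L1-L2)^2 = (10)^2 = 100
Difference = 144 - 100 = 44
This equals 4*L1*L2 = 4*11*1 = 44
Workspace area = 44*pi

44


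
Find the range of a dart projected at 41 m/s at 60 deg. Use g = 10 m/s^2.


Given: v0 = 41 m/s, theta = 60 deg, g = 10 m/s^2
sin(2*60) = sin(120) = sqrt(3)/2
Using R = v0^2 * sin(2*theta) / g
R = 41^2 * (sqrt(3)/2) / 10
R = 1681 * sqrt(3) / 20
R = 1681/20*sqrt(3) m

1681/20*sqrt(3) m


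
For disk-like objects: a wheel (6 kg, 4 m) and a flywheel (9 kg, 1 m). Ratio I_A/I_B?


Given: M1=6 kg, R1=4 m, M2=9 kg, R2=1 m
For a disk: I = (1/2)*M*R^2, so I_A/I_B = (M1*R1^2)/(M2*R2^2)
M1*R1^2 = 6*16 = 96
M2*R2^2 = 9*1 = 9
I_A/I_B = 96/9 = 32/3

32/3


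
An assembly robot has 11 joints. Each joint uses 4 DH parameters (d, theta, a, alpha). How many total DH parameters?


Given: 11 joints, 4 DH parameters per joint (d, theta, a, alpha)
Total DH parameters = number_of_joints * 4
Total = 11 * 4
Total = 44

44


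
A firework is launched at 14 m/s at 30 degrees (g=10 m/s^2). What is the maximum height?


Given: v0 = 14 m/s, theta = 30 deg, g = 10 m/s^2
sin^2(30) = 1/4
Using H = v0^2 * sin^2(theta) / (2*g)
H = 14^2 * 1/4 / (2*10)
H = 196 * 1/4 / 20
H = 49 / 20
H = 49/20 m

49/20 m


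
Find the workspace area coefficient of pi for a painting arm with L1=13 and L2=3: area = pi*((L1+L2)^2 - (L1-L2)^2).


Given: L1 = 13, L2 = 3
(L1+L2)^2 = (16)^2 = 256
(L1-L2)^2 = (10)^2 = 100
Difference = 256 - 100 = 156
This equals 4*L1*L2 = 4*13*3 = 156
Workspace area = 156*pi

156


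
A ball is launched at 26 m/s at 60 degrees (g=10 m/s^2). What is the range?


Given: v0 = 26 m/s, theta = 60 deg, g = 10 m/s^2
sin(2*60) = sin(120) = sqrt(3)/2
Using R = v0^2 * sin(2*theta) / g
R = 26^2 * (sqrt(3)/2) / 10
R = 676 * sqrt(3) / 20
R = 169/5*sqrt(3) m

169/5*sqrt(3) m


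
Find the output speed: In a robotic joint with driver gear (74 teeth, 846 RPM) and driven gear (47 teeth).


Given: N1 = 74 teeth, w1 = 846 RPM, N2 = 47 teeth
Using N1*w1 = N2*w2
w2 = N1*w1 / N2
w2 = 74*846 / 47
w2 = 62604 / 47
w2 = 1332 RPM

1332 RPM


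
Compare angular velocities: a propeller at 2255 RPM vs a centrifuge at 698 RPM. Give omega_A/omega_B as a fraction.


Given: RPM_A = 2255, RPM_B = 698
omega = 2*pi*RPM/60, so omega_A/omega_B = RPM_A / RPM_B
omega_A/omega_B = 2255 / 698
omega_A/omega_B = 2255/698

2255/698


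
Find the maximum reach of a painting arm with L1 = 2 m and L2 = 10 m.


Given: L1 = 2 m, L2 = 10 m
For a 2-link planar arm, max reach = L1 + L2 (fully extended)
Max reach = 2 + 10
Max reach = 12 m

12 m


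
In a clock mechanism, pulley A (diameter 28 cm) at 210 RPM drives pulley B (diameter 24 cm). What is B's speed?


Given: D1 = 28 cm, w1 = 210 RPM, D2 = 24 cm
Using D1*w1 = D2*w2
w2 = D1*w1 / D2
w2 = 28*210 / 24
w2 = 5880 / 24
w2 = 245 RPM

245 RPM


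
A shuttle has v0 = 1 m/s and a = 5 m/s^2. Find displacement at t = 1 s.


Given: v0 = 1 m/s, a = 5 m/s^2, t = 1 s
Using s = v0*t + (1/2)*a*t^2
s = 1*1 + (1/2)*5*1^2
s = 1 + (1/2)*5
s = 1 + 5/2
s = 7/2

7/2 m


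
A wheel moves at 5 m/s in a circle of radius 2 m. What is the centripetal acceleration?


Given: v = 5 m/s, r = 2 m
Using a_c = v^2 / r
a_c = 5^2 / 2
a_c = 25 / 2
a_c = 25/2 m/s^2

25/2 m/s^2


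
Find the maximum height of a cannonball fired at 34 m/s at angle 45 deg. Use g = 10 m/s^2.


Given: v0 = 34 m/s, theta = 45 deg, g = 10 m/s^2
sin^2(45) = 1/2
Using H = v0^2 * sin^2(theta) / (2*g)
H = 34^2 * 1/2 / (2*10)
H = 1156 * 1/2 / 20
H = 578 / 20
H = 289/10 m

289/10 m


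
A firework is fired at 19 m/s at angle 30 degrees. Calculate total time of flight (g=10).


Given: v0 = 19 m/s, theta = 30 deg, g = 10 m/s^2
sin(30) = 1/2
Using T = 2*v0*sin(theta) / g
T = 2*19*1/2 / 10
T = 19 / 10
T = 19/10 s

19/10 s


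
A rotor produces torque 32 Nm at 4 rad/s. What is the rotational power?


Given: tau = 32 Nm, omega = 4 rad/s
Using P = tau * omega
P = 32 * 4
P = 128 W

128 W


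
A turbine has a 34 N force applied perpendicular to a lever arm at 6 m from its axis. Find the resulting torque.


Given: F = 34 N, r = 6 m, angle = 90 deg (perpendicular)
Using tau = F * r * sin(90)
sin(90) = 1
tau = 34 * 6 * 1
tau = 204 Nm

204 Nm


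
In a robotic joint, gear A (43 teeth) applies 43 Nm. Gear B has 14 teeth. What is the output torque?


Given: N1 = 43, N2 = 14, T1 = 43 Nm
Using T2/T1 = N2/N1
T2 = T1 * N2 / N1
T2 = 43 * 14 / 43
T2 = 602 / 43
T2 = 14 Nm

14 Nm


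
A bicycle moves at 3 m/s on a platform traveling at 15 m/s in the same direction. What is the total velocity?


Given: object velocity = 3 m/s, platform velocity = 15 m/s (same direction)
Using classical velocity addition: v_total = v_object + v_platform
v_total = 3 + 15
v_total = 18 m/s

18 m/s


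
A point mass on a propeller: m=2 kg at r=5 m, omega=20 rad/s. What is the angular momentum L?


Given: m = 2 kg, r = 5 m, omega = 20 rad/s
For a point mass: I = m*r^2
I = 2*5^2 = 2*25 = 50
L = I*omega = 50*20
L = 1000 kg*m^2/s

1000 kg*m^2/s


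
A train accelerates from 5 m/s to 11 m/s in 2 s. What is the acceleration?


Given: initial velocity v0 = 5 m/s, final velocity v = 11 m/s, time t = 2 s
Using a = (v - v0) / t
a = (11 - 5) / 2
a = 6 / 2
a = 3 m/s^2

3 m/s^2


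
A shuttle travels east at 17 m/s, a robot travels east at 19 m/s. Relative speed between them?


Given: v_A = 17 m/s east, v_B = 19 m/s east
Both move in the same direction; relative speed = |v_A - v_B|
|17 - 19| = |-2|
= 2 m/s

2 m/s


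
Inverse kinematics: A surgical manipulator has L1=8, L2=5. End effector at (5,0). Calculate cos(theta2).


Given: L1 = 8, L2 = 5, target (x, y) = (5, 0)
Using cos(theta2) = (x^2 + y^2 - L1^2 - L2^2) / (2*L1*L2)
x^2 + y^2 = 5^2 + 0 = 25
L1^2 + L2^2 = 64 + 25 = 89
Numerator = 25 - 89 = -64
Denominator = 2*8*5 = 80
cos(theta2) = -64/80 = -4/5

-4/5


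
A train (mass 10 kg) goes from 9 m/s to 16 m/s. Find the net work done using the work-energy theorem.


Given: m = 10 kg, v0 = 9 m/s, v = 16 m/s
Using W = (1/2)*m*(v^2 - v0^2)
v^2 = 16^2 = 256
v0^2 = 9^2 = 81
v^2 - v0^2 = 256 - 81 = 175
W = (1/2)*10*175 = 875 J

875 J


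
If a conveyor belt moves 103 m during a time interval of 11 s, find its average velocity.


Given: distance d = 103 m, time t = 11 s
Using v = d / t
v = 103 / 11
v = 103/11 m/s

103/11 m/s


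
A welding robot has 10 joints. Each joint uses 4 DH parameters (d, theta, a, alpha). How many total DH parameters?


Given: 10 joints, 4 DH parameters per joint (d, theta, a, alpha)
Total DH parameters = number_of_joints * 4
Total = 10 * 4
Total = 40

40


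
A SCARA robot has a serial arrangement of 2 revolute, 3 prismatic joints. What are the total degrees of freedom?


Given: serial robot with 2 revolute, 3 prismatic joints
DOF contribution per joint type: revolute=1, prismatic=1, spherical=3, fixed=0
DOF = 2*1 + 3*1
DOF = 5

5


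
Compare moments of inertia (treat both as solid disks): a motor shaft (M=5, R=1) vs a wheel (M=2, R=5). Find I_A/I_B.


Given: M1=5 kg, R1=1 m, M2=2 kg, R2=5 m
For a disk: I = (1/2)*M*R^2, so I_A/I_B = (M1*R1^2)/(M2*R2^2)
M1*R1^2 = 5*1 = 5
M2*R2^2 = 2*25 = 50
I_A/I_B = 5/50 = 1/10

1/10


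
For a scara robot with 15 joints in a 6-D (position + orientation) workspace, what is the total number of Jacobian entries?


Given: task space dimension = 6, joints = 15
Jacobian is a 6 x 15 matrix
Total entries = rows * columns
Total = 6 * 15
Total = 90

90


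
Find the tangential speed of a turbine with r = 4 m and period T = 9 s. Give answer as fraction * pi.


Given: radius r = 4 m, period T = 9 s
Using v = 2*pi*r / T
v = 2*pi*4 / 9
v = 8*pi / 9
v = 8/9*pi m/s

8/9*pi m/s


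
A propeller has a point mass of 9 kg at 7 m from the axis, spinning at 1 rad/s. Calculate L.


Given: m = 9 kg, r = 7 m, omega = 1 rad/s
For a point mass: I = m*r^2
I = 9*7^2 = 9*49 = 441
L = I*omega = 441*1
L = 441 kg*m^2/s

441 kg*m^2/s


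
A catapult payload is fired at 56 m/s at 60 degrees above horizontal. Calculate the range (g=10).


Given: v0 = 56 m/s, theta = 60 deg, g = 10 m/s^2
sin(2*60) = sin(120) = sqrt(3)/2
Using R = v0^2 * sin(2*theta) / g
R = 56^2 * (sqrt(3)/2) / 10
R = 3136 * sqrt(3) / 20
R = 784/5*sqrt(3) m

784/5*sqrt(3) m


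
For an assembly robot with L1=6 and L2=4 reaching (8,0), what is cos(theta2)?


Given: L1 = 6, L2 = 4, target (x, y) = (8, 0)
Using cos(theta2) = (x^2 + y^2 - L1^2 - L2^2) / (2*L1*L2)
x^2 + y^2 = 8^2 + 0 = 64
L1^2 + L2^2 = 36 + 16 = 52
Numerator = 64 - 52 = 12
Denominator = 2*6*4 = 48
cos(theta2) = 12/48 = 1/4

1/4


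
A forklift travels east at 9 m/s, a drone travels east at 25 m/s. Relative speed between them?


Given: v_A = 9 m/s east, v_B = 25 m/s east
Both move in the same direction; relative speed = |v_A - v_B|
|9 - 25| = |-16|
= 16 m/s

16 m/s


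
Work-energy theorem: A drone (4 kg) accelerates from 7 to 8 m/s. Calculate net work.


Given: m = 4 kg, v0 = 7 m/s, v = 8 m/s
Using W = (1/2)*m*(v^2 - v0^2)
v^2 = 8^2 = 64
v0^2 = 7^2 = 49
v^2 - v0^2 = 64 - 49 = 15
W = (1/2)*4*15 = 30 J

30 J


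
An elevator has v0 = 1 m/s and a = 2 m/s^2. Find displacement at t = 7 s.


Given: v0 = 1 m/s, a = 2 m/s^2, t = 7 s
Using s = v0*t + (1/2)*a*t^2
s = 1*7 + (1/2)*2*7^2
s = 7 + (1/2)*98
s = 7 + 49
s = 56

56 m


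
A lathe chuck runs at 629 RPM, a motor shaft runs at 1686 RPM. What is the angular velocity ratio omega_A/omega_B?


Given: RPM_A = 629, RPM_B = 1686
omega = 2*pi*RPM/60, so omega_A/omega_B = RPM_A / RPM_B
omega_A/omega_B = 629 / 1686
omega_A/omega_B = 629/1686

629/1686


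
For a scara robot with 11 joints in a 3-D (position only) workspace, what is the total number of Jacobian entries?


Given: task space dimension = 3, joints = 11
Jacobian is a 3 x 11 matrix
Total entries = rows * columns
Total = 3 * 11
Total = 33

33


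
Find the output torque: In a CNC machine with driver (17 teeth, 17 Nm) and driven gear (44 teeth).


Given: N1 = 17, N2 = 44, T1 = 17 Nm
Using T2/T1 = N2/N1
T2 = T1 * N2 / N1
T2 = 17 * 44 / 17
T2 = 748 / 17
T2 = 44 Nm

44 Nm


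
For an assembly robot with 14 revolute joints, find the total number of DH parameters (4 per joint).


Given: 14 joints, 4 DH parameters per joint (d, theta, a, alpha)
Total DH parameters = number_of_joints * 4
Total = 14 * 4
Total = 56

56


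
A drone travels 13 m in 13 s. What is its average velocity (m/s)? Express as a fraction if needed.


Given: distance d = 13 m, time t = 13 s
Using v = d / t
v = 13 / 13
v = 1 m/s

1 m/s


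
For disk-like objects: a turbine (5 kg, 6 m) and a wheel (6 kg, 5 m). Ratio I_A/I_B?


Given: M1=5 kg, R1=6 m, M2=6 kg, R2=5 m
For a disk: I = (1/2)*M*R^2, so I_A/I_B = (M1*R1^2)/(M2*R2^2)
M1*R1^2 = 5*36 = 180
M2*R2^2 = 6*25 = 150
I_A/I_B = 180/150 = 6/5

6/5


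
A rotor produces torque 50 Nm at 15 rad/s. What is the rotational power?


Given: tau = 50 Nm, omega = 15 rad/s
Using P = tau * omega
P = 50 * 15
P = 750 W

750 W


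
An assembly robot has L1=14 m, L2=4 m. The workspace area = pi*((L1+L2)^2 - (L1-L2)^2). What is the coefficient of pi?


Given: L1 = 14, L2 = 4
(L1+L2)^2 = (18)^2 = 324
(L1-L2)^2 = (10)^2 = 100
Difference = 324 - 100 = 224
This equals 4*L1*L2 = 4*14*4 = 224
Workspace area = 224*pi

224


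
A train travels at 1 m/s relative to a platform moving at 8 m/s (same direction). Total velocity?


Given: object velocity = 1 m/s, platform velocity = 8 m/s (same direction)
Using classical velocity addition: v_total = v_object + v_platform
v_total = 1 + 8
v_total = 9 m/s

9 m/s
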